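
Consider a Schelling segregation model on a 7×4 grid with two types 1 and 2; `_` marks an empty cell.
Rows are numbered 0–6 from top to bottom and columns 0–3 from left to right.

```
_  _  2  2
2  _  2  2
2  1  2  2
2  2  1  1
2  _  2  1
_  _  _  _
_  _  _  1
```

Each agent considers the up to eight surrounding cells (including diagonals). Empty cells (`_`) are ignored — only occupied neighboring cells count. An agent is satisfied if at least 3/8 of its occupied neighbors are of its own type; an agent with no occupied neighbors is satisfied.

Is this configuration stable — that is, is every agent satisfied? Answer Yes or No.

No

(0,2)2 3/3 satisfied
(0,3)2 3/3 satisfied
(1,0)2 1/2 satisfied
(1,2)2 5/6 satisfied
(1,3)2 5/5 satisfied
(2,0)2 3/4 satisfied
(2,1)1 1/7 not
(2,2)2 4/7 satisfied
(2,3)2 3/5 satisfied
(3,0)2 3/4 satisfied
(3,1)2 5/7 satisfied
(3,2)1 3/7 satisfied
(3,3)1 2/5 satisfied
(4,0)2 2/2 satisfied
(4,2)2 1/4 not
(4,3)1 2/3 satisfied
(6,3)1 0/0 satisfied
For instance (2,1) has only 1/7 same-type neighbors, below 3/8.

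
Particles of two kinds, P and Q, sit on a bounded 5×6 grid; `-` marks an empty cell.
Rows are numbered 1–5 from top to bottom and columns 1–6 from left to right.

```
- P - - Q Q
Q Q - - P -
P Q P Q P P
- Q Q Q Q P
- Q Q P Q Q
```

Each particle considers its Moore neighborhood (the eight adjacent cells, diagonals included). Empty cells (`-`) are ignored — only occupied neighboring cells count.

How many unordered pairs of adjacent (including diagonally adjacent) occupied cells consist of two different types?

Scan each occupied cell's neighbors to the right and below (and the two forward diagonals) so each pair is counted once.
From row 1: 4 unlike of 5 pairs (running 4/5).
From row 2: 4 unlike of 9 pairs (running 8/14).
From row 3: 11 unlike of 19 pairs (running 19/33).
From row 4: 6 unlike of 17 pairs (running 25/50).
From row 5: 2 unlike of 4 pairs (running 27/54).
Total adjacent occupied pairs: 54; unlike-type pairs: 27.

27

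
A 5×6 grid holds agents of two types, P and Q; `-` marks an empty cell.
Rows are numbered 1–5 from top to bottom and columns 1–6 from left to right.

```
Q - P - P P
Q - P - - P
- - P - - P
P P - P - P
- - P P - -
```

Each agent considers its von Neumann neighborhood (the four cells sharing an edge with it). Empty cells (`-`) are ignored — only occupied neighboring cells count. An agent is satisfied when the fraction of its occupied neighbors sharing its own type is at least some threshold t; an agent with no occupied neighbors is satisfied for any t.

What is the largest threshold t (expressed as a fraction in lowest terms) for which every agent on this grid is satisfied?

Row 1: (1,1)Q 1/1 · (1,3)P 1/1 · (1,5)P 1/1 · (1,6)P 2/2
Row 2: (2,1)Q 1/1 · (2,3)P 2/2 · (2,6)P 2/2
Row 3: (3,3)P 1/1 · (3,6)P 2/2
Row 4: (4,1)P 1/1 · (4,2)P 1/1 · (4,4)P 1/1 · (4,6)P 1/1
Row 5: (5,3)P 1/1 · (5,4)P 2/2
The smallest same-type fraction is 1/1 at (1,1), which reduces to 1/1. Any threshold above that leaves this agent unsatisfied.

1/1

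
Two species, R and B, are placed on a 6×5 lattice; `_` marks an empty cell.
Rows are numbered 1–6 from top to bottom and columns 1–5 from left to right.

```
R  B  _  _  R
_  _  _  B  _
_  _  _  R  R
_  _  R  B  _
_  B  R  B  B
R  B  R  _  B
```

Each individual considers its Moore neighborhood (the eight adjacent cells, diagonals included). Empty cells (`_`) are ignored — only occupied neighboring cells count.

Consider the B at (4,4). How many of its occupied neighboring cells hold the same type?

2

Occupied neighbors of (4,4): (3,4)=R, (3,5)=R, (4,3)=R, (5,3)=R, (5,4)=B, (5,5)=B.
Same type (B): 2 of 6.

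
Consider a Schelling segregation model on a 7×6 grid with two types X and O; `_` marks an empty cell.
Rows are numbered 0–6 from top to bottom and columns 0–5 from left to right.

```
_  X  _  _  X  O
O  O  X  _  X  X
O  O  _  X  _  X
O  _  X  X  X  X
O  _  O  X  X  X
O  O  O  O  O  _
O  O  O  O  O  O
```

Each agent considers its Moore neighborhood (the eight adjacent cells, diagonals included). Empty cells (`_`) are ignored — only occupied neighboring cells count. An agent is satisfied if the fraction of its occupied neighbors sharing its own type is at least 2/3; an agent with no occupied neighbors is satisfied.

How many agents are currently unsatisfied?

8

Row 0: (0,1)X 1/3 ✗ · (0,4)X 2/3 ✓ · (0,5)O 0/3 ✗
Row 1: (1,0)O 3/4 ✓ · (1,1)O 3/5 ✗ · (1,2)X 2/4 ✗ · (1,4)X 4/5 ✓ · (1,5)X 3/4 ✓
Row 2: (2,0)O 4/4 ✓ · (2,1)O 4/6 ✓ · (2,3)X 5/5 ✓ · (2,5)X 4/4 ✓
Row 3: (3,0)O 3/3 ✓ · (3,2)X 3/5 ✗ · (3,3)X 5/6 ✓ · (3,4)X 7/7 ✓ · (3,5)X 4/4 ✓
Row 4: (4,0)O 3/3 ✓ · (4,2)O 3/6 ✗ · (4,3)X 4/8 ✗ · (4,4)X 5/7 ✓ · (4,5)X 3/4 ✓
Row 5: (5,0)O 4/4 ✓ · (5,1)O 7/7 ✓ · (5,2)O 6/7 ✓ · (5,3)O 6/8 ✓ · (5,4)O 4/7 ✗
Row 6: (6,0)O 3/3 ✓ · (6,1)O 5/5 ✓ · (6,2)O 5/5 ✓ · (6,3)O 5/5 ✓ · (6,4)O 4/4 ✓ · (6,5)O 2/2 ✓
Unsatisfied: (0,1), (0,5), (1,1), (1,2), (3,2), (4,2), (4,3), (5,4) — 8 in total.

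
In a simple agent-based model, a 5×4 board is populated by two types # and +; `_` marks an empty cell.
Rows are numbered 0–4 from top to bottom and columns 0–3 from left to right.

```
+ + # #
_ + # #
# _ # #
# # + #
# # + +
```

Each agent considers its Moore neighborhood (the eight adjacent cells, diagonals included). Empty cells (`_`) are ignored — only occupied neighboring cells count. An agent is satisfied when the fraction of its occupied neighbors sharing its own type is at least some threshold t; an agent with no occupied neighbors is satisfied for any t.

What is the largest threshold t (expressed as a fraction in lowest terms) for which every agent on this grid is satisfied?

Row 0: (0,0)+ 2/2 · (0,1)+ 2/4 · (0,2)# 3/5 · (0,3)# 3/3
Row 1: (1,1)+ 2/6 · (1,2)# 5/7 · (1,3)# 5/5
Row 2: (2,0)# 2/3 · (2,2)# 5/7 · (2,3)# 4/5
Row 3: (3,0)# 4/4 · (3,1)# 5/7 · (3,2)+ 2/7 · (3,3)# 2/5
Row 4: (4,0)# 3/3 · (4,1)# 3/5 · (4,2)+ 2/5 · (4,3)+ 2/3
The smallest same-type fraction is 2/7 at (3,2), which reduces to 2/7. Any threshold above that leaves this agent unsatisfied.

2/7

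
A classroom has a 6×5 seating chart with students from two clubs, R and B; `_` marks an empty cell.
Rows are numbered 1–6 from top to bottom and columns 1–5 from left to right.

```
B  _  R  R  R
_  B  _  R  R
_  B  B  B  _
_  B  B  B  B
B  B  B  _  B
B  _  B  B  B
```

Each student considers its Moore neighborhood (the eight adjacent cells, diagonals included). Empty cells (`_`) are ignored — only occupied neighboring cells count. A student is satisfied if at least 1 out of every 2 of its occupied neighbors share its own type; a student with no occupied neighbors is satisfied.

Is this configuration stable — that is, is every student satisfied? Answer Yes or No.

Yes

(1,1)B 1/1 ✓
(1,3)R 2/3 ✓
(1,4)R 4/4 ✓
(1,5)R 3/3 ✓
(2,2)B 3/4 ✓
(2,4)R 4/6 ✓
(2,5)R 3/4 ✓
(3,2)B 4/4 ✓
(3,3)B 6/7 ✓
(3,4)B 4/6 ✓
(4,2)B 6/6 ✓
(4,3)B 7/7 ✓
(4,4)B 6/6 ✓
(4,5)B 3/3 ✓
(5,1)B 3/3 ✓
(5,2)B 6/6 ✓
(5,3)B 6/6 ✓
(5,5)B 4/4 ✓
(6,1)B 2/2 ✓
(6,3)B 3/3 ✓
(6,4)B 4/4 ✓
(6,5)B 2/2 ✓
All meet the threshold, so the configuration is stable.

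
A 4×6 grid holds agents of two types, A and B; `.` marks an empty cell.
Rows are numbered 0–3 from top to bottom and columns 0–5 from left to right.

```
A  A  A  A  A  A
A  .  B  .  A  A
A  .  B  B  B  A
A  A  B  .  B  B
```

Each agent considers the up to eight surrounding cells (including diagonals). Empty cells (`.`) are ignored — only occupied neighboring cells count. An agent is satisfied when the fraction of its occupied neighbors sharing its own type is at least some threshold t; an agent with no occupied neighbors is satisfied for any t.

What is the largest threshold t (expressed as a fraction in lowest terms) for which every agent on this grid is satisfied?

2/5

(0,0)A 2/2
(0,1)A 3/4
(0,2)A 2/3
(0,3)A 3/4
(0,4)A 4/4
(0,5)A 3/3
(1,0)A 3/3
(1,2)B 2/5
(1,4)A 5/7
(1,5)A 4/5
(2,0)A 3/3
(2,2)B 3/4
(2,3)B 5/6
(2,4)B 3/6
(2,5)A 2/5
(3,0)A 2/2
(3,1)A 2/4
(3,2)B 2/3
(3,4)B 3/4
(3,5)B 2/3
The smallest same-type fraction is 2/5 at (1,2), which reduces to 2/5. Any threshold above that leaves this agent unsatisfied.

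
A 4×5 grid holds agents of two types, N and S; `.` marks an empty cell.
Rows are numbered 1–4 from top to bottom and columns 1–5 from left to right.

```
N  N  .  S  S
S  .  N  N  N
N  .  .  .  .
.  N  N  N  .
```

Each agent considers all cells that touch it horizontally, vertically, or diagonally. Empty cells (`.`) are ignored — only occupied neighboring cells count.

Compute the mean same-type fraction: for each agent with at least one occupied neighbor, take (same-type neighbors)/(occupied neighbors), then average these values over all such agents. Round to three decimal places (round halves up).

Row 1: (1,1)N 1/2 · (1,2)N 2/3 · (1,4)S 1/4 · (1,5)S 1/3
Row 2: (2,1)S 0/3 · (2,3)N 2/3 · (2,4)N 2/4 · (2,5)N 1/3
Row 3: (3,1)N 1/2
Row 4: (4,2)N 2/2 · (4,3)N 2/2 · (4,4)N 1/1
Sum over 12 agents: 1/2 + 2/3 + 1/4 + 1/3 + 0/3 + 2/3 + 2/4 + 1/3 + 1/2 + 2/2 + 2/2 + 1/1 = 27/4; mean = 27/4 ÷ 12 = 9/16 = 0.5625 → 0.563.

0.563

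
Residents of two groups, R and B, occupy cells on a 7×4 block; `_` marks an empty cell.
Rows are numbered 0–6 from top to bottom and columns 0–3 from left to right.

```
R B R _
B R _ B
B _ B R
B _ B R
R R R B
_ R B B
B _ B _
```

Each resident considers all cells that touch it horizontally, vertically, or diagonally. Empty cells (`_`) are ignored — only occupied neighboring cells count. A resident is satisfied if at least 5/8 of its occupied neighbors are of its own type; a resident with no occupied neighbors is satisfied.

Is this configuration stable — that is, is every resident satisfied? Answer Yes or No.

Row 0: (0,0)R 1/3 unhappy · (0,1)B 1/4 unhappy · (0,2)R 1/3 unhappy
Row 1: (1,0)B 2/4 unhappy · (1,1)R 2/6 unhappy · (1,3)B 1/3 unhappy
Row 2: (2,0)B 2/3 ok · (2,2)B 2/5 unhappy · (2,3)R 1/4 unhappy
Row 3: (3,0)B 1/3 unhappy · (3,2)B 2/6 unhappy · (3,3)R 2/5 unhappy
Row 4: (4,0)R 2/3 ok · (4,1)R 3/6 unhappy · (4,2)R 3/7 unhappy · (4,3)B 3/5 unhappy
Row 5: (5,1)R 3/6 unhappy · (5,2)B 3/6 unhappy · (5,3)B 3/4 ok
Row 6: (6,0)B 0/1 unhappy · (6,2)B 2/3 ok
For instance (0,0) has only 1/3 same-type neighbors, below 5/8.

No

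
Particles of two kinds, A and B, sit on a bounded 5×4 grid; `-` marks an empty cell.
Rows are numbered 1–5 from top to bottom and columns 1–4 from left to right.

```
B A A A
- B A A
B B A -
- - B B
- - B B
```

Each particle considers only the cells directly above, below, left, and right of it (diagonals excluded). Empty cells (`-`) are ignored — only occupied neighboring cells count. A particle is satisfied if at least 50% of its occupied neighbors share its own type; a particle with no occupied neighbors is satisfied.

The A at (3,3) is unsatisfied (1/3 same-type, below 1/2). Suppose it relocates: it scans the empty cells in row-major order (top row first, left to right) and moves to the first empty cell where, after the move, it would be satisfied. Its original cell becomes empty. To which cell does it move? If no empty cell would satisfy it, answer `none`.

Vacating (3,3). Empty cells in order:
  (2,1): 0/3 same-type → still unsatisfied.
  (3,4): 1/2 same-type → satisfied — stop here.

(3,4)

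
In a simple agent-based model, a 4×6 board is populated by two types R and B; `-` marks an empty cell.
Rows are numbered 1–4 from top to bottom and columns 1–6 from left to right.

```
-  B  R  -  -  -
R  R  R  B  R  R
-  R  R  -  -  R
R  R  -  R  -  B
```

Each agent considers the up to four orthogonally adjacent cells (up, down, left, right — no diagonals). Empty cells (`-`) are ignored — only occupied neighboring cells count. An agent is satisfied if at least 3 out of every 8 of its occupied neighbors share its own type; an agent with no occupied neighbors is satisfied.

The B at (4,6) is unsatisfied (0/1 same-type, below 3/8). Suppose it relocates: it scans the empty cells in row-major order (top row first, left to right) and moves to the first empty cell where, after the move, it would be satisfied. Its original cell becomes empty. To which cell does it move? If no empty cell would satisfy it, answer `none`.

(1,1)

Vacating (4,6). Empty cells in order:
  (1,1): 1/2 same-type → satisfied — stop here.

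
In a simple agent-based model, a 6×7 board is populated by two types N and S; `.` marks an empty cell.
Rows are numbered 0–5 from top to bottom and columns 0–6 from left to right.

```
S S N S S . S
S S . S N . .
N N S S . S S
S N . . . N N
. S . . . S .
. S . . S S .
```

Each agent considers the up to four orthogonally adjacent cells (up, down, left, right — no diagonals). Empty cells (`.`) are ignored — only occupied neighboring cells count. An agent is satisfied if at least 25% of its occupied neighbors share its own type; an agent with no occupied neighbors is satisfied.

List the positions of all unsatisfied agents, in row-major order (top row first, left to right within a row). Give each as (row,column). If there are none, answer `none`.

(0,0)S 2/2 ok
(0,1)S 2/3 ok
(0,2)N 0/2 unhappy
(0,3)S 2/3 ok
(0,4)S 1/2 ok
(0,6)S 0/0 ok
(1,0)S 2/3 ok
(1,1)S 2/3 ok
(1,3)S 2/3 ok
(1,4)N 0/2 unhappy
(2,0)N 1/3 ok
(2,1)N 2/4 ok
(2,2)S 1/2 ok
(2,3)S 2/2 ok
(2,5)S 1/2 ok
(2,6)S 1/2 ok
(3,0)S 0/2 unhappy
(3,1)N 1/3 ok
(3,5)N 1/3 ok
(3,6)N 1/2 ok
(4,1)S 1/2 ok
(4,5)S 1/2 ok
(5,1)S 1/1 ok
(5,4)S 1/1 ok
(5,5)S 2/2 ok

(0,2), (1,4), (3,0)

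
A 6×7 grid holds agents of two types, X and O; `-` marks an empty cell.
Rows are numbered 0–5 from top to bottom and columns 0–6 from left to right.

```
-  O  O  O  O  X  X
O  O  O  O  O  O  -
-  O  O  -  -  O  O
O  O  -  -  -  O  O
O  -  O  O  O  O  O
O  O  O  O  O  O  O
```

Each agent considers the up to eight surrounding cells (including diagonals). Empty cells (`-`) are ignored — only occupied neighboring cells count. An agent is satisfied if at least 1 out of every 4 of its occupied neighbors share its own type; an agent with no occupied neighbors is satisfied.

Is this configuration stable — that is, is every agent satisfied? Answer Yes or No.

Yes

(0,1)O 4/4 satisfied
(0,2)O 5/5 satisfied
(0,3)O 5/5 satisfied
(0,4)O 4/5 satisfied
(0,5)X 1/4 satisfied
(0,6)X 1/2 satisfied
(1,0)O 3/3 satisfied
(1,1)O 6/6 satisfied
(1,2)O 7/7 satisfied
(1,3)O 6/6 satisfied
(1,4)O 5/6 satisfied
(1,5)O 4/6 satisfied
(2,1)O 6/6 satisfied
(2,2)O 5/5 satisfied
(2,5)O 5/5 satisfied
(2,6)O 4/4 satisfied
(3,0)O 3/3 satisfied
(3,1)O 5/5 satisfied
(3,5)O 6/6 satisfied
(3,6)O 5/5 satisfied
(4,0)O 4/4 satisfied
(4,2)O 5/5 satisfied
(4,3)O 5/5 satisfied
(4,4)O 6/6 satisfied
(4,5)O 7/7 satisfied
(4,6)O 5/5 satisfied
(5,0)O 2/2 satisfied
(5,1)O 4/4 satisfied
(5,2)O 4/4 satisfied
(5,3)O 5/5 satisfied
(5,4)O 5/5 satisfied
(5,5)O 5/5 satisfied
(5,6)O 3/3 satisfied
All meet the threshold, so the configuration is stable.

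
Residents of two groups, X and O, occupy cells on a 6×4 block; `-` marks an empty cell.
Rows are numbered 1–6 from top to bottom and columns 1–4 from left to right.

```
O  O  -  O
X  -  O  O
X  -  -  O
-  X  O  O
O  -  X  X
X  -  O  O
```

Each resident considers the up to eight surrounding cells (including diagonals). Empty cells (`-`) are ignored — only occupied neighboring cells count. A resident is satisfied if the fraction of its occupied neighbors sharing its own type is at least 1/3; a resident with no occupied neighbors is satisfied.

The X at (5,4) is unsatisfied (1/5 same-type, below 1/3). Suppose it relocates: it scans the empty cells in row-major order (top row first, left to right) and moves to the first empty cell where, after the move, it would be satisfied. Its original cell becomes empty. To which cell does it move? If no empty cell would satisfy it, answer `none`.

Vacating (5,4). Empty cells in order:
  (1,3): 0/4 same-type → still unsatisfied.
  (2,2): 2/5 same-type → satisfied — stop here.

(2,2)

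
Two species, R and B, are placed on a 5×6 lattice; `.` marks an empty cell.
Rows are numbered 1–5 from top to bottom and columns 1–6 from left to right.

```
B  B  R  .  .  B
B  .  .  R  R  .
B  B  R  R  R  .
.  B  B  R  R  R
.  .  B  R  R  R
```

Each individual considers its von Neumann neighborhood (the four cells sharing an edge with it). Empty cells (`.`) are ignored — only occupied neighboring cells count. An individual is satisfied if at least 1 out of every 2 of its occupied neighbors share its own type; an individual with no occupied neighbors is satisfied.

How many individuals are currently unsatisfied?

2

Row 1: (1,1)B 2/2 satisfied · (1,2)B 1/2 satisfied · (1,3)R 0/1 not · (1,6)B 0/0 satisfied
Row 2: (2,1)B 2/2 satisfied · (2,4)R 2/2 satisfied · (2,5)R 2/2 satisfied
Row 3: (3,1)B 2/2 satisfied · (3,2)B 2/3 satisfied · (3,3)R 1/3 not · (3,4)R 4/4 satisfied · (3,5)R 3/3 satisfied
Row 4: (4,2)B 2/2 satisfied · (4,3)B 2/4 satisfied · (4,4)R 3/4 satisfied · (4,5)R 4/4 satisfied · (4,6)R 2/2 satisfied
Row 5: (5,3)B 1/2 satisfied · (5,4)R 2/3 satisfied · (5,5)R 3/3 satisfied · (5,6)R 2/2 satisfied
Unsatisfied: (1,3), (3,3) — 2 in total.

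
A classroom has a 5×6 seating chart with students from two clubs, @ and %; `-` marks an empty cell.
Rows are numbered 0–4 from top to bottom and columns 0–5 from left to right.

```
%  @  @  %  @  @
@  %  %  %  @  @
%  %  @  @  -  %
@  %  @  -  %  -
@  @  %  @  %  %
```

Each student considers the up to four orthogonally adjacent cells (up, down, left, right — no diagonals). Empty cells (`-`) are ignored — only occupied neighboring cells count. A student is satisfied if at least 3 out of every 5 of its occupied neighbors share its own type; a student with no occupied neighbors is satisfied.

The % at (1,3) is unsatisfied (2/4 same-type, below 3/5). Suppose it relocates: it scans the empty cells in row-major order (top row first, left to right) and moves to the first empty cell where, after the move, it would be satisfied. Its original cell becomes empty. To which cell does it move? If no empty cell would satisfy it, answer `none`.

(3,5)

Vacating (1,3). Empty cells in order:
  (2,4): 2/4 same-type → still unsatisfied.
  (3,3): 1/4 same-type → still unsatisfied.
  (3,5): 3/3 same-type → satisfied — stop here.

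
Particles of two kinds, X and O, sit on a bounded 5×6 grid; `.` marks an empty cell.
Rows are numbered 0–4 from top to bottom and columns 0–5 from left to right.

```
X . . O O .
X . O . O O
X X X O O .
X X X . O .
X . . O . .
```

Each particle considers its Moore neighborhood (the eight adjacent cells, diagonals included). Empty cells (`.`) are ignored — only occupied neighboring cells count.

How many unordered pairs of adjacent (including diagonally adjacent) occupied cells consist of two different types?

5

Scan each occupied cell's neighbors to the right and below (and the two forward diagonals) so each pair is counted once.
From row 0: 0 unlike of 6 pairs (running 0/6).
From row 1: 2 unlike of 9 pairs (running 2/15).
From row 2: 2 unlike of 14 pairs (running 4/29).
From row 3: 1 unlike of 6 pairs (running 5/35).
Total adjacent occupied pairs: 35; unlike-type pairs: 5.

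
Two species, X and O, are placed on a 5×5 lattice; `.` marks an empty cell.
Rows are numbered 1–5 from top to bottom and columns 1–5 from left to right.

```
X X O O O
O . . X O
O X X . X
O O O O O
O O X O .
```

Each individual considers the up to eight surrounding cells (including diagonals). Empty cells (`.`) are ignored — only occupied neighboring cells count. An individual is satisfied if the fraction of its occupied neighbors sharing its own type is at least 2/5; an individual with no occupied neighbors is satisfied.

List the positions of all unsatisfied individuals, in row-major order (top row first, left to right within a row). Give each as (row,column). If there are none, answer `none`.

(1,2), (1,3), (2,1), (2,4), (3,2), (3,5), (5,3)

(1,1)X 1/2 ok
(1,2)X 1/3 unhappy
(1,3)O 1/3 unhappy
(1,4)O 3/4 ok
(1,5)O 2/3 ok
(2,1)O 1/4 unhappy
(2,4)X 2/6 unhappy
(2,5)O 2/4 ok
(3,1)O 3/4 ok
(3,2)X 1/6 unhappy
(3,3)X 2/5 ok
(3,5)X 1/4 unhappy
(4,1)O 4/5 ok
(4,2)O 5/8 ok
(4,3)O 4/7 ok
(4,4)O 3/6 ok
(4,5)O 2/3 ok
(5,1)O 3/3 ok
(5,2)O 4/5 ok
(5,3)X 0/5 unhappy
(5,4)O 3/4 ok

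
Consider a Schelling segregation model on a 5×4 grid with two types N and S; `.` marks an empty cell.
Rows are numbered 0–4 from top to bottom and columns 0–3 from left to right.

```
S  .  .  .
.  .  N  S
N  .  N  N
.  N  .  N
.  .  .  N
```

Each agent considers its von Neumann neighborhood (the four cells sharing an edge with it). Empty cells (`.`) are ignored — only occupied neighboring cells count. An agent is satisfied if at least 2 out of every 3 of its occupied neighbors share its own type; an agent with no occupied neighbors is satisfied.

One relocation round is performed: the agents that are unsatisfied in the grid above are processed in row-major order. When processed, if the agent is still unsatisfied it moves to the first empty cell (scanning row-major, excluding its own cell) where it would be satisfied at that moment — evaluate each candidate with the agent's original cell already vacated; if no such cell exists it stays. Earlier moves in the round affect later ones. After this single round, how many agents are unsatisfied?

Initially unsatisfied (in order): (1,2), (1,3).
  (1,2) → (0,2).
  (1,3) → (1,1).
Resulting grid:
S . N .
. S . .
N . N N
. N . N
. . . N
All satisfied now.

0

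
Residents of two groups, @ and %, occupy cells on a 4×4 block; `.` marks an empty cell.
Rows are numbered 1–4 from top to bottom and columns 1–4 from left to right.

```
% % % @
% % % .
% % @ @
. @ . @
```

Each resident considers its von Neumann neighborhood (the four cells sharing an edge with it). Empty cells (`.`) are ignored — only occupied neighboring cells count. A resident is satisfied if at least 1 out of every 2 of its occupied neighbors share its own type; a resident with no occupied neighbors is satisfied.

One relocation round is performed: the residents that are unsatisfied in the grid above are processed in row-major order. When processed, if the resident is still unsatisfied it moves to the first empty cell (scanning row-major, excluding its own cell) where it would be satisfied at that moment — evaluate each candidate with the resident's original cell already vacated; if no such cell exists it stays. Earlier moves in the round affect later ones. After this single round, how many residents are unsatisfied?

Initially unsatisfied (in order): (1,4), (3,3), (4,2).
  (1,4) → (2,4).
  (3,3) → (1,4).
  (4,2) → (4,3).
Resulting grid:
% % % @
% % % @
% % . @
. . @ @
All satisfied now.

0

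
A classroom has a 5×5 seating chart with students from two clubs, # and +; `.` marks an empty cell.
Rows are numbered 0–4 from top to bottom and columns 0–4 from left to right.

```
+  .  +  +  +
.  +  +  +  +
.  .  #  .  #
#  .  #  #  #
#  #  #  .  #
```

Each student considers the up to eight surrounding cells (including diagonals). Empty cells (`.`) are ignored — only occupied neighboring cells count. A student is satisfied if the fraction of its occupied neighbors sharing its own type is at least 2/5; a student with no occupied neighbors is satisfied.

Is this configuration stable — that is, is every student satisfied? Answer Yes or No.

(0,0)+ 1/1 ok
(0,2)+ 4/4 ok
(0,3)+ 5/5 ok
(0,4)+ 3/3 ok
(1,1)+ 3/4 ok
(1,2)+ 4/5 ok
(1,3)+ 5/7 ok
(1,4)+ 3/4 ok
(2,2)# 2/5 ok
(2,4)# 2/4 ok
(3,0)# 2/2 ok
(3,2)# 4/4 ok
(3,3)# 6/6 ok
(3,4)# 3/3 ok
(4,0)# 2/2 ok
(4,1)# 4/4 ok
(4,2)# 3/3 ok
(4,4)# 2/2 ok
All meet the threshold, so the configuration is stable.

Yes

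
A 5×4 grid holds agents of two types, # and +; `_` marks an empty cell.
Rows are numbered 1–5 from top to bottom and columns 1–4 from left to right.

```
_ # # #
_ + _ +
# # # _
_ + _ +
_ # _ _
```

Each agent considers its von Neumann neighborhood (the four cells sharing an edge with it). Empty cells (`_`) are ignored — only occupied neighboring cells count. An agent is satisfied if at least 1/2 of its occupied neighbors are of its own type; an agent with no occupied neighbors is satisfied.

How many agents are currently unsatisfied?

4

(1,2)# 1/2 ✓
(1,3)# 2/2 ✓
(1,4)# 1/2 ✓
(2,2)+ 0/2 ✗
(2,4)+ 0/1 ✗
(3,1)# 1/1 ✓
(3,2)# 2/4 ✓
(3,3)# 1/1 ✓
(4,2)+ 0/2 ✗
(4,4)+ 0/0 ✓
(5,2)# 0/1 ✗
Unsatisfied: (2,2), (2,4), (4,2), (5,2) — 4 in total.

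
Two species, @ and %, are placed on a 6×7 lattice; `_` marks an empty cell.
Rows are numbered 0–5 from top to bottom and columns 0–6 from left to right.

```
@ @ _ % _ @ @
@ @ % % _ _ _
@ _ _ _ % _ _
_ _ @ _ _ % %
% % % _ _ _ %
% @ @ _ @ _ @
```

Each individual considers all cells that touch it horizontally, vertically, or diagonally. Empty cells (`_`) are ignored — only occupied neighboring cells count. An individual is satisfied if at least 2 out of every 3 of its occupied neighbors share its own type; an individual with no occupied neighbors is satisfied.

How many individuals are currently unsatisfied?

7

(0,0)@ 3/3 ok
(0,1)@ 3/4 ok
(0,3)% 2/2 ok
(0,5)@ 1/1 ok
(0,6)@ 1/1 ok
(1,0)@ 4/4 ok
(1,1)@ 4/5 ok
(1,2)% 2/4 unhappy
(1,3)% 3/3 ok
(2,0)@ 2/2 ok
(2,4)% 2/2 ok
(3,2)@ 0/2 unhappy
(3,5)% 3/3 ok
(3,6)% 2/2 ok
(4,0)% 2/3 ok
(4,1)% 3/6 unhappy
(4,2)% 1/4 unhappy
(4,6)% 2/3 ok
(5,0)% 2/3 ok
(5,1)@ 1/5 unhappy
(5,2)@ 1/3 unhappy
(5,4)@ 0/0 ok
(5,6)@ 0/1 unhappy
Unsatisfied: (1,2), (3,2), (4,1), (4,2), (5,1), (5,2), (5,6) — 7 in total.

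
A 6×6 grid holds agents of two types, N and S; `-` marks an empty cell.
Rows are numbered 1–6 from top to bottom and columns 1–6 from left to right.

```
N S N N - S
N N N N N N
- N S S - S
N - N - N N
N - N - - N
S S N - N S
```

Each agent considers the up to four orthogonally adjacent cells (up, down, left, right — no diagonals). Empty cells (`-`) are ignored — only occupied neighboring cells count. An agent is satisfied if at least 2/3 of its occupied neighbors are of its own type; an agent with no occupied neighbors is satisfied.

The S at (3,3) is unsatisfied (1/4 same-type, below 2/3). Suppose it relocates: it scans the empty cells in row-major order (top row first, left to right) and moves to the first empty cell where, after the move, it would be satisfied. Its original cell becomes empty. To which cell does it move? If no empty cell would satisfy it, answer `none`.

none

Vacating (3,3). Empty cells in order:
  (1,5): 1/3 same-type → still unsatisfied.
  (3,1): 0/3 same-type → still unsatisfied.
  (3,5): 2/4 same-type → still unsatisfied.
  (4,2): 0/3 same-type → still unsatisfied.
  (4,4): 1/3 same-type → still unsatisfied.
  (5,2): 1/3 same-type → still unsatisfied.
  (5,4): 0/1 same-type → still unsatisfied.
  (5,5): 0/3 same-type → still unsatisfied.
  (6,4): 0/2 same-type → still unsatisfied.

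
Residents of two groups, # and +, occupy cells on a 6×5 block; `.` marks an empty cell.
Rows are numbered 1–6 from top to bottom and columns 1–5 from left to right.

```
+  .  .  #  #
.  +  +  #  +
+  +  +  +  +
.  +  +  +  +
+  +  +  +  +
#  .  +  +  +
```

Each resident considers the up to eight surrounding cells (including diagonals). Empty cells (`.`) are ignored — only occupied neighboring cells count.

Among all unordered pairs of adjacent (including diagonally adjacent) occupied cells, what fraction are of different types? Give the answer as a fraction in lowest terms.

5/33

Scan each occupied cell's neighbors to the right and below (and the two forward diagonals) so each pair is counted once.
Row 1: +(1,1)–+(2,2)= #(1,4)–#(1,5)= #(1,4)–#(2,4)= #(1,4)–+(2,5)≠ #(1,4)–+(2,3)≠ #(1,5)–+(2,5)≠ #(1,5)–#(2,4)=  → 3/7 unlike.
Row 2: +(2,2)–+(2,3)= +(2,2)–+(3,2)= +(2,2)–+(3,3)= +(2,2)–+(3,1)= +(2,3)–#(2,4)≠ +(2,3)–+(3,3)= +(2,3)–+(3,4)= +(2,3)–+(3,2)= #(2,4)–+(2,5)≠ #(2,4)–+(3,4)≠ #(2,4)–+(3,5)≠ #(2,4)–+(3,3)≠ +(2,5)–+(3,5)= +(2,5)–+(3,4)=  → 5/14 unlike.
Row 3: +(3,1)–+(3,2)= +(3,1)–+(4,2)= +(3,2)–+(3,3)= +(3,2)–+(4,2)= +(3,2)–+(4,3)= +(3,3)–+(3,4)= +(3,3)–+(4,3)= +(3,3)–+(4,4)= +(3,3)–+(4,2)= +(3,4)–+(3,5)= +(3,4)–+(4,4)= +(3,4)–+(4,5)= +(3,4)–+(4,3)= +(3,5)–+(4,5)= +(3,5)–+(4,4)=  → 0/15 unlike.
Row 4: +(4,2)–+(4,3)= +(4,2)–+(5,2)= +(4,2)–+(5,3)= +(4,2)–+(5,1)= +(4,3)–+(4,4)= +(4,3)–+(5,3)= +(4,3)–+(5,4)= +(4,3)–+(5,2)= +(4,4)–+(4,5)= +(4,4)–+(5,4)= +(4,4)–+(5,5)= +(4,4)–+(5,3)= +(4,5)–+(5,5)= +(4,5)–+(5,4)=  → 0/14 unlike.
Row 5: +(5,1)–+(5,2)= +(5,1)–#(6,1)≠ +(5,2)–+(5,3)= +(5,2)–+(6,3)= +(5,2)–#(6,1)≠ +(5,3)–+(5,4)= +(5,3)–+(6,3)= +(5,3)–+(6,4)= +(5,4)–+(5,5)= +(5,4)–+(6,4)= +(5,4)–+(6,5)= +(5,4)–+(6,3)= +(5,5)–+(6,5)= +(5,5)–+(6,4)=  → 2/14 unlike.
Row 6: +(6,3)–+(6,4)= +(6,4)–+(6,5)=  → 0/2 unlike.
Total adjacent occupied pairs: 66; unlike-type pairs: 10.
10/66 reduces to 5/33.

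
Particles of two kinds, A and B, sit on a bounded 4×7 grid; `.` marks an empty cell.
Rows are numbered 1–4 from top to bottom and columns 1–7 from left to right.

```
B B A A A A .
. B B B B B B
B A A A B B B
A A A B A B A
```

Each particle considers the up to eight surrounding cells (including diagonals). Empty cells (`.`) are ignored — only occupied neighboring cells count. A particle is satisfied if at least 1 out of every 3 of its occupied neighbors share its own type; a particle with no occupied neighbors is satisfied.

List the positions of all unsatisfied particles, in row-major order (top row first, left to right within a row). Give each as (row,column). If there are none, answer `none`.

(1,3), (1,6), (3,1), (4,4), (4,5), (4,7)

(1,1)B 2/2 ok
(1,2)B 3/4 ok
(1,3)A 1/5 unhappy
(1,4)A 2/5 ok
(1,5)A 2/5 ok
(1,6)A 1/4 unhappy
(2,2)B 4/7 ok
(2,3)B 3/8 ok
(2,4)B 3/8 ok
(2,5)B 4/8 ok
(2,6)B 5/7 ok
(2,7)B 3/4 ok
(3,1)B 1/4 unhappy
(3,2)A 4/7 ok
(3,3)A 4/8 ok
(3,4)A 3/8 ok
(3,5)B 6/8 ok
(3,6)B 6/8 ok
(3,7)B 4/5 ok
(4,1)A 2/3 ok
(4,2)A 4/5 ok
(4,3)A 4/5 ok
(4,4)B 1/5 unhappy
(4,5)A 1/5 unhappy
(4,6)B 3/5 ok
(4,7)A 0/3 unhappy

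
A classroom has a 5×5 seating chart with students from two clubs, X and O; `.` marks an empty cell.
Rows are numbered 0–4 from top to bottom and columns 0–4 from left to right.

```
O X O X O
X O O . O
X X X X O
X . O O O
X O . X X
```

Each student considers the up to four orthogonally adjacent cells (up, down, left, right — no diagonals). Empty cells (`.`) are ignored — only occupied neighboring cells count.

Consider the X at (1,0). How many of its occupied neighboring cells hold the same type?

Occupied neighbors of (1,0): (0,0)=O, (2,0)=X, (1,1)=O.
Same type (X): 1 of 3.

1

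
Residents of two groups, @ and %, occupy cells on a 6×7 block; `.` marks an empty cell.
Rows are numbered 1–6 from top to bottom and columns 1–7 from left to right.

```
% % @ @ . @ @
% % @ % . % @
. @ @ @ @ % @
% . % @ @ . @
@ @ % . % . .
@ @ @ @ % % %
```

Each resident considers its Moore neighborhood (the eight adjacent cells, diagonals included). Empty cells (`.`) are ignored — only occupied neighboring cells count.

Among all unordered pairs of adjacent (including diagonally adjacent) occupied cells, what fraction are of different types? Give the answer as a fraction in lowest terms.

Scan each occupied cell's neighbors to the right and below (and the two forward diagonals) so each pair is counted once.
Row 1: %(1,1)–%(1,2)= %(1,1)–%(2,1)= %(1,1)–%(2,2)= %(1,2)–@(1,3)≠ %(1,2)–%(2,2)= %(1,2)–@(2,3)≠ %(1,2)–%(2,1)= @(1,3)–@(1,4)= @(1,3)–@(2,3)= @(1,3)–%(2,4)≠ @(1,3)–%(2,2)≠ @(1,4)–%(2,4)≠ @(1,4)–@(2,3)= @(1,6)–@(1,7)= @(1,6)–%(2,6)≠ @(1,6)–@(2,7)= @(1,7)–@(2,7)= @(1,7)–%(2,6)≠  → 7/18 unlike.
Row 2: %(2,1)–%(2,2)= %(2,1)–@(3,2)≠ %(2,2)–@(2,3)≠ %(2,2)–@(3,2)≠ %(2,2)–@(3,3)≠ @(2,3)–%(2,4)≠ @(2,3)–@(3,3)= @(2,3)–@(3,4)= @(2,3)–@(3,2)= %(2,4)–@(3,4)≠ %(2,4)–@(3,5)≠ %(2,4)–@(3,3)≠ %(2,6)–@(2,7)≠ %(2,6)–%(3,6)= %(2,6)–@(3,7)≠ %(2,6)–@(3,5)≠ @(2,7)–@(3,7)= @(2,7)–%(3,6)≠  → 12/18 unlike.
Row 3: @(3,2)–@(3,3)= @(3,2)–%(4,3)≠ @(3,2)–%(4,1)≠ @(3,3)–@(3,4)= @(3,3)–%(4,3)≠ @(3,3)–@(4,4)= @(3,4)–@(3,5)= @(3,4)–@(4,4)= @(3,4)–@(4,5)= @(3,4)–%(4,3)≠ @(3,5)–%(3,6)≠ @(3,5)–@(4,5)= @(3,5)–@(4,4)= %(3,6)–@(3,7)≠ %(3,6)–@(4,7)≠ %(3,6)–@(4,5)≠ @(3,7)–@(4,7)=  → 8/17 unlike.
Row 4: %(4,1)–@(5,1)≠ %(4,1)–@(5,2)≠ %(4,3)–@(4,4)≠ %(4,3)–%(5,3)= %(4,3)–@(5,2)≠ @(4,4)–@(4,5)= @(4,4)–%(5,5)≠ @(4,4)–%(5,3)≠ @(4,5)–%(5,5)≠  → 7/9 unlike.
Row 5: @(5,1)–@(5,2)= @(5,1)–@(6,1)= @(5,1)–@(6,2)= @(5,2)–%(5,3)≠ @(5,2)–@(6,2)= @(5,2)–@(6,3)= @(5,2)–@(6,1)= %(5,3)–@(6,3)≠ %(5,3)–@(6,4)≠ %(5,3)–@(6,2)≠ %(5,5)–%(6,5)= %(5,5)–%(6,6)= %(5,5)–@(6,4)≠  → 5/13 unlike.
Row 6: @(6,1)–@(6,2)= @(6,2)–@(6,3)= @(6,3)–@(6,4)= @(6,4)–%(6,5)≠ %(6,5)–%(6,6)= %(6,6)–%(6,7)=  → 1/6 unlike.
Total adjacent occupied pairs: 81; unlike-type pairs: 40.
40/81 is already in lowest terms.

40/81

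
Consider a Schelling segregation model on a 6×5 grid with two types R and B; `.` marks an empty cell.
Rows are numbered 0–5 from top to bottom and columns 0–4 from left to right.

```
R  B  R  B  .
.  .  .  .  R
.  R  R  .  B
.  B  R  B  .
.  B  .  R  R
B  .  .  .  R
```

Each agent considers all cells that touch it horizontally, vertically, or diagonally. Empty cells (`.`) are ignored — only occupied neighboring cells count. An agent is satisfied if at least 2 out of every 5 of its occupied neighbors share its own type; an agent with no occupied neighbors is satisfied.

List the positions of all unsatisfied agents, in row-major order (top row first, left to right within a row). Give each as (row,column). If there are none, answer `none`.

(0,0), (0,1), (0,2), (0,3), (1,4), (3,1), (3,3)

(0,0)R 0/1 unhappy
(0,1)B 0/2 unhappy
(0,2)R 0/2 unhappy
(0,3)B 0/2 unhappy
(1,4)R 0/2 unhappy
(2,1)R 2/3 ok
(2,2)R 2/4 ok
(2,4)B 1/2 ok
(3,1)B 1/4 unhappy
(3,2)R 3/6 ok
(3,3)B 1/5 unhappy
(4,1)B 2/3 ok
(4,3)R 3/4 ok
(4,4)R 2/3 ok
(5,0)B 1/1 ok
(5,4)R 2/2 ok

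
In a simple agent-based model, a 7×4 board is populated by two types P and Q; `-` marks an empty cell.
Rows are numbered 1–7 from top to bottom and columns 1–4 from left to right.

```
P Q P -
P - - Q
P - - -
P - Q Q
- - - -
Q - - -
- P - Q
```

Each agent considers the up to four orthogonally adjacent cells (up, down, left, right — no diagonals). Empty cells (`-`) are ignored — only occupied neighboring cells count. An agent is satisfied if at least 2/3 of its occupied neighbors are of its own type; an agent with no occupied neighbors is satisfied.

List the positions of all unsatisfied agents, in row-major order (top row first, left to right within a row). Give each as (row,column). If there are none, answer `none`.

(1,1)P 1/2 ✗
(1,2)Q 0/2 ✗
(1,3)P 0/1 ✗
(2,1)P 2/2 ✓
(2,4)Q 0/0 ✓
(3,1)P 2/2 ✓
(4,1)P 1/1 ✓
(4,3)Q 1/1 ✓
(4,4)Q 1/1 ✓
(6,1)Q 0/0 ✓
(7,2)P 0/0 ✓
(7,4)Q 0/0 ✓

(1,1), (1,2), (1,3)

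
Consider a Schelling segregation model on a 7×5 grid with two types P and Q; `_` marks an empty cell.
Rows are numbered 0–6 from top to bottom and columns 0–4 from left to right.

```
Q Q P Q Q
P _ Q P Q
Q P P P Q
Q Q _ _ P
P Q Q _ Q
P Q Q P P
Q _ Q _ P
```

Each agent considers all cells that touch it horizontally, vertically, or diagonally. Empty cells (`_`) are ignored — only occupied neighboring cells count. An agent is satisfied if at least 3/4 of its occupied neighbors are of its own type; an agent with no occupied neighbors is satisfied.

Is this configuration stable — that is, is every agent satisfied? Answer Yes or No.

Row 0: (0,0)Q 1/2 unhappy · (0,1)Q 2/4 unhappy · (0,2)P 1/4 unhappy · (0,3)Q 3/5 unhappy · (0,4)Q 2/3 unhappy
Row 1: (1,0)P 1/4 unhappy · (1,2)Q 2/7 unhappy · (1,3)P 3/8 unhappy · (1,4)Q 3/5 unhappy
Row 2: (2,0)Q 2/4 unhappy · (2,1)P 2/6 unhappy · (2,2)P 3/5 unhappy · (2,3)P 3/6 unhappy · (2,4)Q 1/4 unhappy
Row 3: (3,0)Q 3/5 unhappy · (3,1)Q 4/7 unhappy · (3,4)P 1/3 unhappy
Row 4: (4,0)P 1/5 unhappy · (4,1)Q 5/7 unhappy · (4,2)Q 4/5 ok · (4,4)Q 0/3 unhappy
Row 5: (5,0)P 1/4 unhappy · (5,1)Q 5/7 unhappy · (5,2)Q 4/5 ok · (5,3)P 2/6 unhappy · (5,4)P 2/3 unhappy
Row 6: (6,0)Q 1/2 unhappy · (6,2)Q 2/3 unhappy · (6,4)P 2/2 ok
For instance (0,0) has only 1/2 same-type neighbors, below 3/4.

No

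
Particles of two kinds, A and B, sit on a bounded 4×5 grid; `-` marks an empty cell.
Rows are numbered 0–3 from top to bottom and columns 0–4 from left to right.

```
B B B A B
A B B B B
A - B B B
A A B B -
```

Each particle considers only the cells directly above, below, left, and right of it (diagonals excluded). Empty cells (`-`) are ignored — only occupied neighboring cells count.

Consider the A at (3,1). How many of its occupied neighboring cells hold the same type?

Occupied neighbors of (3,1): (3,0)=A, (3,2)=B.
Same type (A): 1 of 2.

1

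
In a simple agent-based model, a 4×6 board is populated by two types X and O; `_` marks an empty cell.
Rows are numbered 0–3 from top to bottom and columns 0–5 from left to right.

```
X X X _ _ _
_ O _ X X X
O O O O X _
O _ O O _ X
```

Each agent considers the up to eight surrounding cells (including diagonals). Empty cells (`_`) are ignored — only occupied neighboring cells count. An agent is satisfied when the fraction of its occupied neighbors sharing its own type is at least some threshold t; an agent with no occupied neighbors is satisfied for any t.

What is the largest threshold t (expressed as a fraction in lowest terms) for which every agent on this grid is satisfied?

(0,0)X 1/2
(0,1)X 2/3
(0,2)X 2/3
(1,1)O 3/6
(1,3)X 3/5
(1,4)X 3/4
(1,5)X 2/2
(2,0)O 3/3
(2,1)O 5/5
(2,2)O 5/6
(2,3)O 3/6
(2,4)X 4/6
(3,0)O 2/2
(3,2)O 4/4
(3,3)O 3/4
(3,5)X 1/1
The smallest same-type fraction is 1/2 at (0,0), which reduces to 1/2. Any threshold above that leaves this agent unsatisfied.

1/2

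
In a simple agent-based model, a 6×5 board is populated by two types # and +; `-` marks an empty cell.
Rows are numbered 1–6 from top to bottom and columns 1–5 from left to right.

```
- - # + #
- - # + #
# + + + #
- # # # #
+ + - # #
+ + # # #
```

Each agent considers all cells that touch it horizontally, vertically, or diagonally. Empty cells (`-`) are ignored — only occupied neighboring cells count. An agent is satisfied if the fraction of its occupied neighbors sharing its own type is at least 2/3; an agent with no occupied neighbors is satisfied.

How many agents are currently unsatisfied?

Row 1: (1,3)# 1/3 unhappy · (1,4)+ 1/5 unhappy · (1,5)# 1/3 unhappy
Row 2: (2,3)# 1/6 unhappy · (2,4)+ 3/8 unhappy · (2,5)# 2/5 unhappy
Row 3: (3,1)# 1/2 unhappy · (3,2)+ 1/5 unhappy · (3,3)+ 3/7 unhappy · (3,4)+ 2/8 unhappy · (3,5)# 3/5 unhappy
Row 4: (4,2)# 2/6 unhappy · (4,3)# 3/7 unhappy · (4,4)# 5/7 ok · (4,5)# 4/5 ok
Row 5: (5,1)+ 3/4 ok · (5,2)+ 3/6 unhappy · (5,4)# 7/7 ok · (5,5)# 5/5 ok
Row 6: (6,1)+ 3/3 ok · (6,2)+ 3/4 ok · (6,3)# 2/4 unhappy · (6,4)# 4/4 ok · (6,5)# 3/3 ok
Unsatisfied: (1,3), (1,4), (1,5), (2,3), (2,4), (2,5), (3,1), (3,2), (3,3), (3,4), (3,5), (4,2), (4,3), (5,2), (6,3) — 15 in total.

15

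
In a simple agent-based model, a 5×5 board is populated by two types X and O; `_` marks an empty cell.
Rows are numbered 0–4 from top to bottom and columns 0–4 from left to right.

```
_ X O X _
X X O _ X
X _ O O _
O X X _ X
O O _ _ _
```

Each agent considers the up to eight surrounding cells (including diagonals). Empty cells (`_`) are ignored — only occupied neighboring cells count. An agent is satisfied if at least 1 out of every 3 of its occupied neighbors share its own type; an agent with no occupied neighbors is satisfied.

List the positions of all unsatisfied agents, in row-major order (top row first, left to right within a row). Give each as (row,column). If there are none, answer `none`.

Row 0: (0,1)X 2/4 satisfied · (0,2)O 1/4 not · (0,3)X 1/3 satisfied
Row 1: (1,0)X 3/3 satisfied · (1,1)X 3/6 satisfied · (1,2)O 3/6 satisfied · (1,4)X 1/2 satisfied
Row 2: (2,0)X 3/4 satisfied · (2,2)O 2/5 satisfied · (2,3)O 2/5 satisfied
Row 3: (3,0)O 2/4 satisfied · (3,1)X 2/6 satisfied · (3,2)X 1/4 not · (3,4)X 0/1 not
Row 4: (4,0)O 2/3 satisfied · (4,1)O 2/4 satisfied

(0,2), (3,2), (3,4)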